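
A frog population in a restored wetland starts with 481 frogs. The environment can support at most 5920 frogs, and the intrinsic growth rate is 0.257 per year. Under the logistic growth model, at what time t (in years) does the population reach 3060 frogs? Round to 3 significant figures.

9.70 years

A = (K − N₀)/N₀ = (5920 − 481)/481 = 11.308.
Solve 5920/(1 + 11.308·e^(−0.257t)) = 3060: 1 + 11.308·e^(−0.257t) = 1.9346, so e^(−0.257t) = 0.0826553.
−0.257·t = ln(0.0826553) = -2.4931, so t = 2.4931/0.257 = 9.7007.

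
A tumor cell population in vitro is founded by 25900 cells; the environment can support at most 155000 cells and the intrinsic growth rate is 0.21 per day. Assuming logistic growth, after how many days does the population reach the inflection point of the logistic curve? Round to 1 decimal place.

Logistic growth is fastest at N = K/2 = 77500.
A = (K − N₀)/N₀ = 4.9846. Set K/(1 + A·e^(−rt)) = K/2 → A·e^(−rt) = 1.
e^(−0.21t) = 1/4.9846 = 0.20062, so t = ln(4.9846)/0.21 = 1.6063/0.21 = 7.6493.

7.6 days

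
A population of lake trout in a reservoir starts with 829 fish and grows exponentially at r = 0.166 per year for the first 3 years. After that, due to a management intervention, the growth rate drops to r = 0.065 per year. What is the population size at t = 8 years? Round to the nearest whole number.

1888 fish

Phase 1: N(3) = 829·e^(0.166×3) = 829·e^0.498 = 1364.06.
Phase 2 runs for 8 − 3 = 5 years at r = 0.065.
N(8) = 1364.06·e^(0.065×5) = 1364.06·e^0.325 = 1887.9.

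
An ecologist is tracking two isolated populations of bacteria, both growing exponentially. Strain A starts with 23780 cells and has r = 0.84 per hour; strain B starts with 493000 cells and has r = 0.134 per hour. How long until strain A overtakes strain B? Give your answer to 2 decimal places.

Set 23780·e^(0.84t) = 493000·e^(0.134t).
e^((0.84 − 0.134)t) = 493000/23780 → e^(0.706·t) = 20.732.
0.706·t = ln(20.732) = 3.0317, so t = 3.0317/0.706 = 4.2941.

4.29 hours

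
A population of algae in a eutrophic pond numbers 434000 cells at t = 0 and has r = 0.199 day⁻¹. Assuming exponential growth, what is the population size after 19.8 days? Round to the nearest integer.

N(t) = N₀·e^(rt) = 434000 × e^(0.199×19.8) = 434000 × e^3.94.
e^3.94 ≈ 51.429, so N ≈ 434000 × 51.429 = 2.232014×10^7.

22320137 cells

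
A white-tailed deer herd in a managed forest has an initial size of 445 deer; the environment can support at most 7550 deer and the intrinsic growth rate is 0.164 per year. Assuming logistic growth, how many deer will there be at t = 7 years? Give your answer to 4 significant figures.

A = (K − N₀)/N₀ = (7550 − 445)/445 = 15.966.
N(t) = K/(1 + A·e^(−rt)) = 7550/(1 + 15.966×e^(−0.164×7)).
e^(−1.148) = 0.31727; denominator = 1 + 15.966×0.31727 = 6.0656.
N = 7550/6.0656 = 1244.72.

1245 deer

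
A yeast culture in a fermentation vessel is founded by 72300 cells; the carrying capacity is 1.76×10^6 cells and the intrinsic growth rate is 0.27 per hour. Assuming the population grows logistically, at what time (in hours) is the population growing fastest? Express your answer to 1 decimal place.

Logistic growth is fastest at N = K/2 = 880000.
A = (K − N₀)/N₀ = 23.343. Set K/(1 + A·e^(−rt)) = K/2 → A·e^(−rt) = 1.
e^(−0.27t) = 1/23.343 = 0.0428394, so t = ln(23.343)/0.27 = 3.1503/0.27 = 11.668.

11.7 hours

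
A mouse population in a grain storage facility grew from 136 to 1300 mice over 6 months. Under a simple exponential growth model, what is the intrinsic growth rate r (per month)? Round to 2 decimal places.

0.38 per month

From N(t) = N₀·e^(rt): e^(r·6) = 1300/136 = 9.5588.
r·6 = ln(9.5588) = 2.2575, so r = 2.2575/6 = 0.37624.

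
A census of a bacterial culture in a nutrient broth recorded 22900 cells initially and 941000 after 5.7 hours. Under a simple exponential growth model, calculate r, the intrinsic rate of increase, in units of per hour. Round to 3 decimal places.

From N(t) = N₀·e^(rt): e^(r·5.7) = 941000/22900 = 41.092.
r·5.7 = ln(41.092) = 3.7158, so r = 3.7158/5.7 = 0.6519.

0.652 per hour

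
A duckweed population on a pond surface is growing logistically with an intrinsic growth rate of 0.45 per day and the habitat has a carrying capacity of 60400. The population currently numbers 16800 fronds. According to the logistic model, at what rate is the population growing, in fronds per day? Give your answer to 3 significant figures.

dN/dt = rN(1 − N/K) = 0.45 × 16800 × (1 − 16800/60400).
1 − 16800/60400 = 0.72185; dN/dt = 0.45 × 16800 × 0.72185 = 5457.2.

5460 fronds per day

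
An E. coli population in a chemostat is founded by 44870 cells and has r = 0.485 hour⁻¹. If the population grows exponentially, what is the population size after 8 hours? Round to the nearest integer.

N(t) = N₀·e^(rt) = 44870 × e^(0.485×8) = 44870 × e^3.88.
e^3.88 ≈ 48.424, so N ≈ 44870 × 48.424 = 2.172795×10^6.

2172795 cells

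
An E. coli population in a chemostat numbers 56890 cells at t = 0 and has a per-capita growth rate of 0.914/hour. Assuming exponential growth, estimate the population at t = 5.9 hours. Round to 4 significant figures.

12500000 cells

N(t) = N₀·e^(rt) = 56890 × e^(0.914×5.9) = 56890 × e^5.393.
e^5.393 ≈ 219.77, so N ≈ 56890 × 219.77 = 1.250295×10^7.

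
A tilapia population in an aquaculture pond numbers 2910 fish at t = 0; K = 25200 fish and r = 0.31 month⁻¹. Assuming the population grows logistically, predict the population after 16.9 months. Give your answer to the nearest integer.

A = (K − N₀)/N₀ = (25200 − 2910)/2910 = 7.6598.
N(t) = K/(1 + A·e^(−rt)) = 25200/(1 + 7.6598×e^(−0.31×16.9)).
e^(−5.239) = 0.0053056; denominator = 1 + 7.6598×0.0053056 = 1.0406.
N = 25200/1.0406 = 24215.9.

24216 fish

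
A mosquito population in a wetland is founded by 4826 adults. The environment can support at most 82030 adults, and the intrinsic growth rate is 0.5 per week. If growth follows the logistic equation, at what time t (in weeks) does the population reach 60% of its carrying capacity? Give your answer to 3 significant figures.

A = (K − N₀)/N₀ = (82030 − 4826)/4826 = 15.998.
Solve 82030/(1 + 15.998·e^(−0.5t)) = 49218: 1 + 15.998·e^(−0.5t) = 1.6667, so e^(−0.5t) = 0.0416731.
−0.5·t = ln(0.0416731) = -3.1779, so t = 3.1779/0.5 = 6.3558.

6.36 weeks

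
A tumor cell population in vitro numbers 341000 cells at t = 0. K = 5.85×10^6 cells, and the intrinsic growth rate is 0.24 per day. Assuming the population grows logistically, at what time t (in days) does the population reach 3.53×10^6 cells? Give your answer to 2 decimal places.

A = (K − N₀)/N₀ = (5.85×10^6 − 341000)/341000 = 16.155.
Solve 5.85×10^6/(1 + 16.155·e^(−0.24t)) = 3.53×10^6: 1 + 16.155·e^(−0.24t) = 1.6572, so e^(−0.24t) = 0.0406813.
−0.24·t = ln(0.0406813) = -3.202, so t = 3.202/0.24 = 13.342.

13.34 days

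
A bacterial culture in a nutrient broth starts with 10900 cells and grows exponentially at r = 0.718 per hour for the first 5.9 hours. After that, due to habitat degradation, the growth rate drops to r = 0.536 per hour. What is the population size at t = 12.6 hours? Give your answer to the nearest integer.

27341550 cells

Phase 1: N(5.9) = 10900·e^(0.718×5.9) = 10900·e^4.236 = 753676.
Phase 2 runs for 12.6 − 5.9 = 6.7 hours at r = 0.536.
N(12.6) = 753676·e^(0.536×6.7) = 753676·e^3.591 = 2.734155×10^7.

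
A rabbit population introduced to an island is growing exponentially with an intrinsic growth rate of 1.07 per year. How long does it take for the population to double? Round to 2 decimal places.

Doubling time t_d = ln(2)/r = 0.6931/1.07 = 0.6478.

0.65 years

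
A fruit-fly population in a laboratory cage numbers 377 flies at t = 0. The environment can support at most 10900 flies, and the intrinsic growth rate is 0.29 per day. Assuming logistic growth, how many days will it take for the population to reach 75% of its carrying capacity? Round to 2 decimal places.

15.27 days

A = (K − N₀)/N₀ = (10900 − 377)/377 = 27.912.
Solve 10900/(1 + 27.912·e^(−0.29t)) = 8175: 1 + 27.912·e^(−0.29t) = 1.3333, so e^(−0.29t) = 0.0119421.
−0.29·t = ln(0.0119421) = -4.4277, so t = 4.4277/0.29 = 15.268.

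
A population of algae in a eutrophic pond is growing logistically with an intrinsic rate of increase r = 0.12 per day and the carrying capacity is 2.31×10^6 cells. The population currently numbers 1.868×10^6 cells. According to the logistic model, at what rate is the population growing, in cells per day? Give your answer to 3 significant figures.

42900 cells per day

dN/dt = rN(1 − N/K) = 0.12 × 1.868×10^6 × (1 − 1.868×10^6/2.31×10^6).
1 − 1.868×10^6/2.31×10^6 = 0.19134; dN/dt = 0.12 × 1.868×10^6 × 0.19134 = 42891.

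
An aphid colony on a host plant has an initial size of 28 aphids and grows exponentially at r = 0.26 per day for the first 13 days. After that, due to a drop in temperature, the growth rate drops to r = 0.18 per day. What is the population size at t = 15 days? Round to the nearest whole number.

1179 aphids

Phase 1: N(13) = 28·e^(0.26×13) = 28·e^3.38 = 822.382.
Phase 2 runs for 15 − 13 = 2 days at r = 0.18.
N(15) = 822.382·e^(0.18×2) = 822.382·e^0.36 = 1178.74.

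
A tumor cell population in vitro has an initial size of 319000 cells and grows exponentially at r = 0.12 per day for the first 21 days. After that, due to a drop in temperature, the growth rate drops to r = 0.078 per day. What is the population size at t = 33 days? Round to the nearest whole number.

10109098 cells

Phase 1: N(21) = 319000·e^(0.12×21) = 319000·e^2.52 = 3.964722×10^6.
Phase 2 runs for 33 − 21 = 12 days at r = 0.078.
N(33) = 3.964722×10^6·e^(0.078×12) = 3.964722×10^6·e^0.936 = 1.01091×10^7.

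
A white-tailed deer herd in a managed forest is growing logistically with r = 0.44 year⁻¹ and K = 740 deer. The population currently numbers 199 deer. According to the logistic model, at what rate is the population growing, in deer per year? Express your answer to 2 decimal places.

64.01 deer per year

dN/dt = rN(1 − N/K) = 0.44 × 199 × (1 − 199/740).
1 − 199/740 = 0.73108; dN/dt = 0.44 × 199 × 0.73108 = 64.013.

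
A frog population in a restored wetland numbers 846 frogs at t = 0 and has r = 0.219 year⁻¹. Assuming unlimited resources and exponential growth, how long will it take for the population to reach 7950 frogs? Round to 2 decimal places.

Set N₀·e^(rt) = 7950: e^(0.219·t) = 7950/846 = 9.3972.
0.219·t = ln(9.3972) = 2.2404, so t = 2.2404/0.219 = 10.23.

10.23 years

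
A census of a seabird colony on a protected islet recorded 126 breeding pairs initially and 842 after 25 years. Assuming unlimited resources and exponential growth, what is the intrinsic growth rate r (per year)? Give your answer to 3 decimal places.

0.076 per year

From N(t) = N₀·e^(rt): e^(r·25) = 842/126 = 6.6825.
r·25 = ln(6.6825) = 1.8995, so r = 1.8995/25 = 0.07598.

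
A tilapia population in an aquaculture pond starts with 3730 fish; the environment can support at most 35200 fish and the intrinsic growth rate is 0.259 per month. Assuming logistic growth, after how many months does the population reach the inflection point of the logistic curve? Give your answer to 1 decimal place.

Logistic growth is fastest at N = K/2 = 17600.
A = (K − N₀)/N₀ = 8.437. Set K/(1 + A·e^(−rt)) = K/2 → A·e^(−rt) = 1.
e^(−0.259t) = 1/8.437 = 0.118526, so t = ln(8.437)/0.259 = 2.1326/0.259 = 8.2341.

8.2 months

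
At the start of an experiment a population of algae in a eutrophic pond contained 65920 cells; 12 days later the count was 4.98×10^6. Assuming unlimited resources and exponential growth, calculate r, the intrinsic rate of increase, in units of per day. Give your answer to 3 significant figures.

From N(t) = N₀·e^(rt): e^(r·12) = 4.98×10^6/65920 = 75.546.
r·12 = ln(75.546) = 4.3247, so r = 4.3247/12 = 0.3604.

0.360 per day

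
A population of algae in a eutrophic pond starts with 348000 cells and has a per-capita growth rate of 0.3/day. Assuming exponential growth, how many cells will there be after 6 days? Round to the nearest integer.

N(t) = N₀·e^(rt) = 348000 × e^(0.3×6) = 348000 × e^1.8.
e^1.8 ≈ 6.0496, so N ≈ 348000 × 6.0496 = 2.105277×10^6.

2105277 cells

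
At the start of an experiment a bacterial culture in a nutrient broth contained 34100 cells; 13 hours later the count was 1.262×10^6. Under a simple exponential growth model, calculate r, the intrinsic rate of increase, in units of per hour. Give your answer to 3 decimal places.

From N(t) = N₀·e^(rt): e^(r·13) = 1.262×10^6/34100 = 37.009.
r·13 = ln(37.009) = 3.6112, so r = 3.6112/13 = 0.27778.

0.278 per hour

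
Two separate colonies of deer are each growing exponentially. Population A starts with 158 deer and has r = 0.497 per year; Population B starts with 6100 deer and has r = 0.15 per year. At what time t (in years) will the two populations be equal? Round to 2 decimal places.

Set 158·e^(0.497t) = 6100·e^(0.15t).
e^((0.497 − 0.15)t) = 6100/158 → e^(0.347·t) = 38.608.
0.347·t = ln(38.608) = 3.6534, so t = 3.6534/0.347 = 10.529.

10.53 years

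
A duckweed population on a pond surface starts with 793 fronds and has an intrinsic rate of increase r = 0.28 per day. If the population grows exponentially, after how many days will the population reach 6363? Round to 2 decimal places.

7.44 days

Set N₀·e^(rt) = 6363: e^(0.28·t) = 6363/793 = 8.024.
0.28·t = ln(8.024) = 2.0824, so t = 2.0824/0.28 = 7.4373.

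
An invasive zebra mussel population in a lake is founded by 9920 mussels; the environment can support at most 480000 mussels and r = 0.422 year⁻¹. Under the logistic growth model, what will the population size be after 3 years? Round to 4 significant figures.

A = (K − N₀)/N₀ = (480000 − 9920)/9920 = 47.387.
N(t) = K/(1 + A·e^(−rt)) = 480000/(1 + 47.387×e^(−0.422×3)).
e^(−1.266) = 0.28196; denominator = 1 + 47.387×0.28196 = 14.361.
N = 480000/14.361 = 33423.5.

33420 mussels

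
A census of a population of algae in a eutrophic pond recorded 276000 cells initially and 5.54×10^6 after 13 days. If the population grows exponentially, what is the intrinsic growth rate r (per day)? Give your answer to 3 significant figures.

From N(t) = N₀·e^(rt): e^(r·13) = 5.54×10^6/276000 = 20.072.
r·13 = ln(20.072) = 2.9993, so r = 2.9993/13 = 0.23072.

0.231 per day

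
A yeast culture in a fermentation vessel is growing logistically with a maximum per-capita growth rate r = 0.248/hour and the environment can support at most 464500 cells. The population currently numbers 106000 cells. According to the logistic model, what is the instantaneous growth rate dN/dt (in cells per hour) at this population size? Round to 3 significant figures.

20300 cells per hour

dN/dt = rN(1 − N/K) = 0.248 × 106000 × (1 − 106000/464500).
1 − 106000/464500 = 0.7718; dN/dt = 0.248 × 106000 × 0.7718 = 20289.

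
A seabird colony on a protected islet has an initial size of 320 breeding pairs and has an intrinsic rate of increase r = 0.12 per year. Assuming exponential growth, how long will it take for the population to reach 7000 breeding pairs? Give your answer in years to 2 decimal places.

Set N₀·e^(rt) = 7000: e^(0.12·t) = 7000/320 = 21.875.
0.12·t = ln(21.875) = 3.0853, so t = 3.0853/0.12 = 25.711.

25.71 years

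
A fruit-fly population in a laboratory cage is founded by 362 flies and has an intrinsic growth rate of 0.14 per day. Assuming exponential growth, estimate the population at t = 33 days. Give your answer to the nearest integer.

36741 flies

N(t) = N₀·e^(rt) = 362 × e^(0.14×33) = 362 × e^4.62.
e^4.62 ≈ 101.49, so N ≈ 362 × 101.49 = 36740.8.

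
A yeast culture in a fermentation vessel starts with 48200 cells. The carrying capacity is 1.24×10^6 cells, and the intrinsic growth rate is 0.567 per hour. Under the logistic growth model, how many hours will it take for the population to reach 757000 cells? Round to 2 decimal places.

A = (K − N₀)/N₀ = (1.24×10^6 − 48200)/48200 = 24.726.
Solve 1.24×10^6/(1 + 24.726·e^(−0.567t)) = 757000: 1 + 24.726·e^(−0.567t) = 1.638, so e^(−0.567t) = 0.0258045.
−0.567·t = ln(0.0258045) = -3.6572, so t = 3.6572/0.567 = 6.4501.

6.45 hours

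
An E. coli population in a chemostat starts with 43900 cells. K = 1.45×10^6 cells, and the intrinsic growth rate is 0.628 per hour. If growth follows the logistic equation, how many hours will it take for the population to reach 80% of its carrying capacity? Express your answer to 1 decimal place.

A = (K − N₀)/N₀ = (1.45×10^6 − 43900)/43900 = 32.03.
Solve 1.45×10^6/(1 + 32.03·e^(−0.628t)) = 1.16×10^6: 1 + 32.03·e^(−0.628t) = 1.25, so e^(−0.628t) = 0.00780528.
−0.628·t = ln(0.00780528) = -4.853, so t = 4.853/0.628 = 7.7276.

7.7 hours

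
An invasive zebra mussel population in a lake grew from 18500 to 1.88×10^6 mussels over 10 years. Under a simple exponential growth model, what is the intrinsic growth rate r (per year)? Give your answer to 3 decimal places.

0.462 per year

From N(t) = N₀·e^(rt): e^(r·10) = 1.88×10^6/18500 = 101.62.
r·10 = ln(101.62) = 4.6213, so r = 4.6213/10 = 0.46213.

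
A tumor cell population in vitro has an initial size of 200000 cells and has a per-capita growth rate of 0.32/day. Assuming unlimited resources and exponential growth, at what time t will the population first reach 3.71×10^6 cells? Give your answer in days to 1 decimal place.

Set N₀·e^(rt) = 3.71×10^6: e^(0.32·t) = 3.71×10^6/200000 = 18.55.
0.32·t = ln(18.55) = 2.9205, so t = 2.9205/0.32 = 9.1265.

9.1 days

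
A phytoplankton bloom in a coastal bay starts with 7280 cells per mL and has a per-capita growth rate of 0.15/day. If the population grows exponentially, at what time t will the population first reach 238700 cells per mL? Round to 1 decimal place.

23.3 days

Set N₀·e^(rt) = 238700: e^(0.15·t) = 238700/7280 = 32.788.
0.15·t = ln(32.788) = 3.4901, so t = 3.4901/0.15 = 23.267.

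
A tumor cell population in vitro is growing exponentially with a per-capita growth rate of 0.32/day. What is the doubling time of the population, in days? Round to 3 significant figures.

2.17 days

Doubling time t_d = ln(2)/r = 0.6931/0.32 = 2.1661.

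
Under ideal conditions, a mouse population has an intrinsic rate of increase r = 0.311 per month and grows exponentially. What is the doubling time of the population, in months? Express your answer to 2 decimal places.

Doubling time t_d = ln(2)/r = 0.6931/0.311 = 2.2288.

2.23 months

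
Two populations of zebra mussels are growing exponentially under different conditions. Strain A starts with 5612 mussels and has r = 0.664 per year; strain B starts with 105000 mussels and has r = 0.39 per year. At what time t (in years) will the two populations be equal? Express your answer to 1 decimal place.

Set 5612·e^(0.664t) = 105000·e^(0.39t).
e^((0.664 − 0.39)t) = 105000/5612 → e^(0.274·t) = 18.71.
0.274·t = ln(18.71) = 2.9291, so t = 2.9291/0.274 = 10.69.

10.7 years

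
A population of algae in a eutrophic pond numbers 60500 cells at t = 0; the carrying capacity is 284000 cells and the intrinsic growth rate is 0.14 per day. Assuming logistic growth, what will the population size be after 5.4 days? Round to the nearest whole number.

A = (K − N₀)/N₀ = (284000 − 60500)/60500 = 3.6942.
N(t) = K/(1 + A·e^(−rt)) = 284000/(1 + 3.6942×e^(−0.14×5.4)).
e^(−0.756) = 0.46954; denominator = 1 + 3.6942×0.46954 = 2.7346.
N = 284000/2.7346 = 103855.

103855 cells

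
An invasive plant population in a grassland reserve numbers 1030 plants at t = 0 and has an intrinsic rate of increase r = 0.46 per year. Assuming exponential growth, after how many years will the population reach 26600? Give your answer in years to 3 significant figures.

7.07 years

Set N₀·e^(rt) = 26600: e^(0.46·t) = 26600/1030 = 25.825.
0.46·t = ln(25.825) = 3.2514, so t = 3.2514/0.46 = 7.0682.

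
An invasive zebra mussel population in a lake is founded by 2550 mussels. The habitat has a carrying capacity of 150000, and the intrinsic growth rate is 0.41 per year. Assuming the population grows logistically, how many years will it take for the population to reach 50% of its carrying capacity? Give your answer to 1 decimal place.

A = (K − N₀)/N₀ = (150000 − 2550)/2550 = 57.824.
Solve 150000/(1 + 57.824·e^(−0.41t)) = 75000: 1 + 57.824·e^(−0.41t) = 2, so e^(−0.41t) = 0.017294.
−0.41·t = ln(0.017294) = -4.0574, so t = 4.0574/0.41 = 9.8961.

9.9 years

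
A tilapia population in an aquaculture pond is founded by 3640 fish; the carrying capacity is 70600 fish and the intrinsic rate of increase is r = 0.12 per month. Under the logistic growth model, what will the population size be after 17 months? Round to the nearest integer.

A = (K − N₀)/N₀ = (70600 − 3640)/3640 = 18.396.
N(t) = K/(1 + A·e^(−rt)) = 70600/(1 + 18.396×e^(−0.12×17)).
e^(−2.04) = 0.13003; denominator = 1 + 18.396×0.13003 = 3.392.
N = 70600/3.392 = 20813.9.

20814 fish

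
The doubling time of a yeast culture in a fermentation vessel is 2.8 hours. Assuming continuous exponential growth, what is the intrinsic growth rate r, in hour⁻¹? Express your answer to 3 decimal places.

r = ln(2)/t_d = 0.6931/2.8 = 0.24755.

0.248 per hour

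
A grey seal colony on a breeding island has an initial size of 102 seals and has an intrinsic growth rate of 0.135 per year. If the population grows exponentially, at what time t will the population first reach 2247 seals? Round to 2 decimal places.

22.91 years

Set N₀·e^(rt) = 2247: e^(0.135·t) = 2247/102 = 22.029.
0.135·t = ln(22.029) = 3.0924, so t = 3.0924/0.135 = 22.907.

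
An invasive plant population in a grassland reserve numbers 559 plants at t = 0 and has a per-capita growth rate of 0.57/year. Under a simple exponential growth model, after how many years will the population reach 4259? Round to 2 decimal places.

Set N₀·e^(rt) = 4259: e^(0.57·t) = 4259/559 = 7.619.
0.57·t = ln(7.619) = 2.0306, so t = 2.0306/0.57 = 3.5625.

3.56 years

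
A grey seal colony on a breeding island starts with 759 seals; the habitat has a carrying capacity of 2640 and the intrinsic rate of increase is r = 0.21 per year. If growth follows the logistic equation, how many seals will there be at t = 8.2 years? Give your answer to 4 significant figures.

A = (K − N₀)/N₀ = (2640 − 759)/759 = 2.4783.
N(t) = K/(1 + A·e^(−rt)) = 2640/(1 + 2.4783×e^(−0.21×8.2)).
e^(−1.722) = 0.17871; denominator = 1 + 2.4783×0.17871 = 1.4429.
N = 2640/1.4429 = 1829.67.

1830 seals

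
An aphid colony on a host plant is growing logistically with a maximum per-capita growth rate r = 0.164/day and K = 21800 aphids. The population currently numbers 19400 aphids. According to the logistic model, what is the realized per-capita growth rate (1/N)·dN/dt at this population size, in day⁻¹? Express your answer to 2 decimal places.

(1/N)·dN/dt = r(1 − N/K) = 0.164 × (1 − 19400/21800).
= 0.164 × 0.11009 = 0.018055.

0.02 per day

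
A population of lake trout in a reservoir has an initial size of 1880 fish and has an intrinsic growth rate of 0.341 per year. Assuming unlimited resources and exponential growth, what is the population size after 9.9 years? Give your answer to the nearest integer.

N(t) = N₀·e^(rt) = 1880 × e^(0.341×9.9) = 1880 × e^3.376.
e^3.376 ≈ 29.251, so N ≈ 1880 × 29.251 = 54991.1.

54991 fish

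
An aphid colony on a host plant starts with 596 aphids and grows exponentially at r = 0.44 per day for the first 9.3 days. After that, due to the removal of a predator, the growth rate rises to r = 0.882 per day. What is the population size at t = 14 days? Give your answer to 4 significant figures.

2253000 aphids

Phase 1: N(9.3) = 596·e^(0.44×9.3) = 596·e^4.092 = 35676.3.
Phase 2 runs for 14 − 9.3 = 4.7 days at r = 0.882.
N(14) = 35676.3·e^(0.882×4.7) = 35676.3·e^4.145 = 2.252701×10^6.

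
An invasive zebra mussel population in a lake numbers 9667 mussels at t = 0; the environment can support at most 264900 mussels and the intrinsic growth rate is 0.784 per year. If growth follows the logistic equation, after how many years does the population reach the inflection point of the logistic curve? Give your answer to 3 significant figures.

Logistic growth is fastest at N = K/2 = 132450.
A = (K − N₀)/N₀ = 26.403. Set K/(1 + A·e^(−rt)) = K/2 → A·e^(−rt) = 1.
e^(−0.784t) = 1/26.403 = 0.0378752, so t = ln(26.403)/0.784 = 3.2735/0.784 = 4.1753.

4.18 years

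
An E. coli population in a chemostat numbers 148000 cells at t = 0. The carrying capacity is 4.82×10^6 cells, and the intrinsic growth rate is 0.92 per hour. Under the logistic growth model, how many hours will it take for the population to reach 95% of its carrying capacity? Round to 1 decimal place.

7.0 hours

A = (K − N₀)/N₀ = (4.82×10^6 − 148000)/148000 = 31.568.
Solve 4.82×10^6/(1 + 31.568·e^(−0.92t)) = 4.579×10^6: 1 + 31.568·e^(−0.92t) = 1.0526, so e^(−0.92t) = 0.00166727.
−0.92·t = ln(0.00166727) = -6.3966, so t = 6.3966/0.92 = 6.9528.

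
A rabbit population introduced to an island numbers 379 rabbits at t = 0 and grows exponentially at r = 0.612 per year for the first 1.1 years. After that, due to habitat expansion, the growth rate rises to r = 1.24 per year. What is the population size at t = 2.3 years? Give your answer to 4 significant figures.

Phase 1: N(1.1) = 379·e^(0.612×1.1) = 379·e^0.6732 = 743.03.
Phase 2 runs for 2.3 − 1.1 = 1.2 years at r = 1.24.
N(2.3) = 743.03·e^(1.24×1.2) = 743.03·e^1.488 = 3290.31.

3290 rabbits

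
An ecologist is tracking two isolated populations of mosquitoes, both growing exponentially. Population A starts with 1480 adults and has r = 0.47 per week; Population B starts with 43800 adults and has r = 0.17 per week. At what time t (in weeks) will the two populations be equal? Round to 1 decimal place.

Set 1480·e^(0.47t) = 43800·e^(0.17t).
e^((0.47 − 0.17)t) = 43800/1480 → e^(0.3·t) = 29.595.
0.3·t = ln(29.595) = 3.3876, so t = 3.3876/0.3 = 11.292.

11.3 weeks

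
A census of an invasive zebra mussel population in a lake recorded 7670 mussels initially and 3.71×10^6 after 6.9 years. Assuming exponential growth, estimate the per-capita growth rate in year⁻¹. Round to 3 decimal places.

From N(t) = N₀·e^(rt): e^(r·6.9) = 3.71×10^6/7670 = 483.7.
r·6.9 = ln(483.7) = 6.1815, so r = 6.1815/6.9 = 0.89587.

0.896 per year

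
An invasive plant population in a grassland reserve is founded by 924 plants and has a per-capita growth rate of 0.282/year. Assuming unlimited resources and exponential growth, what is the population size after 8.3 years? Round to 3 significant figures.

9600 plants

N(t) = N₀·e^(rt) = 924 × e^(0.282×8.3) = 924 × e^2.341.
e^2.341 ≈ 10.387, so N ≈ 924 × 10.387 = 9598.02.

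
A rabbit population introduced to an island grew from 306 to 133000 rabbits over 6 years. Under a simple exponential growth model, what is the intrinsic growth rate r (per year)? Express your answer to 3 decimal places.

1.012 per year

From N(t) = N₀·e^(rt): e^(r·6) = 133000/306 = 434.64.
r·6 = ln(434.64) = 6.0745, so r = 6.0745/6 = 1.0124.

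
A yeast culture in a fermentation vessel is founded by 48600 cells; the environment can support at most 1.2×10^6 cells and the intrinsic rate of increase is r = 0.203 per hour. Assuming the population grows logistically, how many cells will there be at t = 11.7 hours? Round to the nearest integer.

A = (K − N₀)/N₀ = (1.2×10^6 − 48600)/48600 = 23.691.
N(t) = K/(1 + A·e^(−rt)) = 1.2×10^6/(1 + 23.691×e^(−0.203×11.7)).
e^(−2.375) = 0.093005; denominator = 1 + 23.691×0.093005 = 3.2034.
N = 1.2×10^6/3.2034 = 374600.

374600 cells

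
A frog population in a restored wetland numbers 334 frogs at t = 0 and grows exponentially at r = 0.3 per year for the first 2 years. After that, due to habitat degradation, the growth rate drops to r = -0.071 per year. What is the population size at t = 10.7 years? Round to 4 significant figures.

Phase 1: N(2) = 334·e^(0.3×2) = 334·e^0.6 = 608.588.
Phase 2 runs for 10.7 − 2 = 8.7 years at r = -0.071.
N(10.7) = 608.588·e^(-0.071×8.7) = 608.588·e^-0.6177 = 328.14.

328.1 frogs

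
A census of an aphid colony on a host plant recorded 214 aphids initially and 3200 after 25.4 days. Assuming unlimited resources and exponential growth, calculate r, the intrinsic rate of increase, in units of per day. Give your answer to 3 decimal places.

From N(t) = N₀·e^(rt): e^(r·25.4) = 3200/214 = 14.953.
r·25.4 = ln(14.953) = 2.7049, so r = 2.7049/25.4 = 0.10649.

0.106 per day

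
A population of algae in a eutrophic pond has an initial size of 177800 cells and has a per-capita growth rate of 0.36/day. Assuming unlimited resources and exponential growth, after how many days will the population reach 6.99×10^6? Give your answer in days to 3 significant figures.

10.2 days

Set N₀·e^(rt) = 6.99×10^6: e^(0.36·t) = 6.99×10^6/177800 = 39.314.
0.36·t = ln(39.314) = 3.6716, so t = 3.6716/0.36 = 10.199.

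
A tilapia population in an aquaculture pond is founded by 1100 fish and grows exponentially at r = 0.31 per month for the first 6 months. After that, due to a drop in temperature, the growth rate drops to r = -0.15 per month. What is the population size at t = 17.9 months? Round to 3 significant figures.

Phase 1: N(6) = 1100·e^(0.31×6) = 1100·e^1.86 = 7066.11.
Phase 2 runs for 17.9 − 6 = 11.9 months at r = -0.15.
N(17.9) = 7066.11·e^(-0.15×11.9) = 7066.11·e^-1.785 = 1185.67.

1190 fish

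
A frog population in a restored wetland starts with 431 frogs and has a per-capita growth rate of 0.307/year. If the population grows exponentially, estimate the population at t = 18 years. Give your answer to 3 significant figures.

N(t) = N₀·e^(rt) = 431 × e^(0.307×18) = 431 × e^5.526.
e^5.526 ≈ 251.14, so N ≈ 431 × 251.14 = 108240.

108000 frogs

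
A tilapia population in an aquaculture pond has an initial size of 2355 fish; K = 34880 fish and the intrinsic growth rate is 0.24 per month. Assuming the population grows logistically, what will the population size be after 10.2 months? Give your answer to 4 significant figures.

A = (K − N₀)/N₀ = (34880 − 2355)/2355 = 13.811.
N(t) = K/(1 + A·e^(−rt)) = 34880/(1 + 13.811×e^(−0.24×10.2)).
e^(−2.448) = 0.086466; denominator = 1 + 13.811×0.086466 = 2.1942.
N = 34880/2.1942 = 15896.5.

15900 fish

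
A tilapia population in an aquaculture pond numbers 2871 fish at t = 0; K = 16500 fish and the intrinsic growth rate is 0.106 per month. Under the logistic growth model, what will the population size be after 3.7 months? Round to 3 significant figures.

A = (K − N₀)/N₀ = (16500 − 2871)/2871 = 4.7471.
N(t) = K/(1 + A·e^(−rt)) = 16500/(1 + 4.7471×e^(−0.106×3.7)).
e^(−0.3922) = 0.67557; denominator = 1 + 4.7471×0.67557 = 4.207.
N = 16500/4.207 = 3922.02.

3920 fish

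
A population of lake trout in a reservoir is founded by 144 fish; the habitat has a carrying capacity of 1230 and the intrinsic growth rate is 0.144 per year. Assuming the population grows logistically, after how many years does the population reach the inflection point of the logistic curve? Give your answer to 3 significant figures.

14.0 years

Logistic growth is fastest at N = K/2 = 615.
A = (K − N₀)/N₀ = 7.5417. Set K/(1 + A·e^(−rt)) = K/2 → A·e^(−rt) = 1.
e^(−0.144t) = 1/7.5417 = 0.132597, so t = ln(7.5417)/0.144 = 2.0204/0.144 = 14.031.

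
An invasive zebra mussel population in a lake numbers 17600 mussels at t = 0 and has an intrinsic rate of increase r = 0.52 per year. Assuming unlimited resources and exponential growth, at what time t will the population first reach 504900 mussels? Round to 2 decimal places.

Set N₀·e^(rt) = 504900: e^(0.52·t) = 504900/17600 = 28.688.
0.52·t = ln(28.688) = 3.3565, so t = 3.3565/0.52 = 6.4547.

6.45 years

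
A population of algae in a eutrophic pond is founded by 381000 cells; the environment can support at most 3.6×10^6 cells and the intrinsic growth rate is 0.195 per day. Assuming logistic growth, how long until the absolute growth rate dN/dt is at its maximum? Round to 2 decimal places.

10.94 days

Logistic growth is fastest at N = K/2 = 1.8×10^6.
A = (K − N₀)/N₀ = 8.4488. Set K/(1 + A·e^(−rt)) = K/2 → A·e^(−rt) = 1.
e^(−0.195t) = 1/8.4488 = 0.11836, so t = ln(8.4488)/0.195 = 2.134/0.195 = 10.944.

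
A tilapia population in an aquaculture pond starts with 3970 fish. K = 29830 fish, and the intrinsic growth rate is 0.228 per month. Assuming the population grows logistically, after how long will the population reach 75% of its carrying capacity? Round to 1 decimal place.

13.0 months

A = (K − N₀)/N₀ = (29830 − 3970)/3970 = 6.5139.
Solve 29830/(1 + 6.5139·e^(−0.228t)) = 22372.5: 1 + 6.5139·e^(−0.228t) = 1.3333, so e^(−0.228t) = 0.051173.
−0.228·t = ln(0.051173) = -2.9725, so t = 2.9725/0.228 = 13.037.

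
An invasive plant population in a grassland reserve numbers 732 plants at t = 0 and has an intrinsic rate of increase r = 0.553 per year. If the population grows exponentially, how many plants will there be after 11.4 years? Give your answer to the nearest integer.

400304 plants

N(t) = N₀·e^(rt) = 732 × e^(0.553×11.4) = 732 × e^6.304.
e^6.304 ≈ 546.86, so N ≈ 732 × 546.86 = 400304.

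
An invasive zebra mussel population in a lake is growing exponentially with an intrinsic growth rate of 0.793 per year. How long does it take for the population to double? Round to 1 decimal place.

Doubling time t_d = ln(2)/r = 0.6931/0.793 = 0.87408.

0.9 years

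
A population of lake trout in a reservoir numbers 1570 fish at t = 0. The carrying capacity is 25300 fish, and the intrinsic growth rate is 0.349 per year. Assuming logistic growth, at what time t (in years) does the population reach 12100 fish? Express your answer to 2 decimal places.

A = (K − N₀)/N₀ = (25300 − 1570)/1570 = 15.115.
Solve 25300/(1 + 15.115·e^(−0.349t)) = 12100: 1 + 15.115·e^(−0.349t) = 2.0909, so e^(−0.349t) = 0.0721756.
−0.349·t = ln(0.0721756) = -2.6287, so t = 2.6287/0.349 = 7.532.

7.53 years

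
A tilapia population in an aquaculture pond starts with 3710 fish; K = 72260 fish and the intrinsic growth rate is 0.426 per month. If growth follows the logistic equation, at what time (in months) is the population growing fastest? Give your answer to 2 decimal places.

6.85 months

Logistic growth is fastest at N = K/2 = 36130.
A = (K − N₀)/N₀ = 18.477. Set K/(1 + A·e^(−rt)) = K/2 → A·e^(−rt) = 1.
e^(−0.426t) = 1/18.477 = 0.0541211, so t = ln(18.477)/0.426 = 2.9165/0.426 = 6.8463.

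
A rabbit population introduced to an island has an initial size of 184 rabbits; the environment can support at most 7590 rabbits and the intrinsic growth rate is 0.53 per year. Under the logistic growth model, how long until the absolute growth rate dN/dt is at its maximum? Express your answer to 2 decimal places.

Logistic growth is fastest at N = K/2 = 3795.
A = (K − N₀)/N₀ = 40.25. Set K/(1 + A·e^(−rt)) = K/2 → A·e^(−rt) = 1.
e^(−0.53t) = 1/40.25 = 0.0248447, so t = ln(40.25)/0.53 = 3.6951/0.53 = 6.9719.

6.97 years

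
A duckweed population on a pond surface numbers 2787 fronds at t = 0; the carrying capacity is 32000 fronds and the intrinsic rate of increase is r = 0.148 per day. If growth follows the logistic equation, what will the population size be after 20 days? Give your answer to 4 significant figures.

A = (K − N₀)/N₀ = (32000 − 2787)/2787 = 10.482.
N(t) = K/(1 + A·e^(−rt)) = 32000/(1 + 10.482×e^(−0.148×20)).
e^(−2.96) = 0.051819; denominator = 1 + 10.482×0.051819 = 1.5432.
N = 32000/1.5432 = 20736.7.

20740 fronds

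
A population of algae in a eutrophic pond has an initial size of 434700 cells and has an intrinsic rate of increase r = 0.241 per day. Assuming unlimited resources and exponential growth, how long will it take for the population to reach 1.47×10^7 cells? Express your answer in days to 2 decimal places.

14.61 days

Set N₀·e^(rt) = 1.47×10^7: e^(0.241·t) = 1.47×10^7/434700 = 33.816.
0.241·t = ln(33.816) = 3.5209, so t = 3.5209/0.241 = 14.61.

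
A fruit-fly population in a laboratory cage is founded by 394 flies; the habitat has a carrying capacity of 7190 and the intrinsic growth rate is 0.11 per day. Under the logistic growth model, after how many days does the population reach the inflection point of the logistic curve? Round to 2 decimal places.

25.89 days

Logistic growth is fastest at N = K/2 = 3595.
A = (K − N₀)/N₀ = 17.249. Set K/(1 + A·e^(−rt)) = K/2 → A·e^(−rt) = 1.
e^(−0.11t) = 1/17.249 = 0.0579753, so t = ln(17.249)/0.11 = 2.8477/0.11 = 25.889.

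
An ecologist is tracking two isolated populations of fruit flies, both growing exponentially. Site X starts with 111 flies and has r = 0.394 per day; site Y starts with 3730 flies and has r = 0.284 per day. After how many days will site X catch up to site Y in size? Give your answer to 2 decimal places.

Set 111·e^(0.394t) = 3730·e^(0.284t).
e^((0.394 − 0.284)t) = 3730/111 → e^(0.11·t) = 33.604.
0.11·t = ln(33.604) = 3.5146, so t = 3.5146/0.11 = 31.951.

31.95 days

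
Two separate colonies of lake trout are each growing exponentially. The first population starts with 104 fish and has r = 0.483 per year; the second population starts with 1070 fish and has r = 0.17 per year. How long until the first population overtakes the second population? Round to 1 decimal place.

Set 104·e^(0.483t) = 1070·e^(0.17t).
e^((0.483 − 0.17)t) = 1070/104 → e^(0.313·t) = 10.288.
0.313·t = ln(10.288) = 2.331, so t = 2.331/0.313 = 7.4474.

7.4 years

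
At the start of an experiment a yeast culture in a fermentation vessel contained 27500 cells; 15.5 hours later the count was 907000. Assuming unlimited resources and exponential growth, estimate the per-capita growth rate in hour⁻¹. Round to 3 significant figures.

0.226 per hour

From N(t) = N₀·e^(rt): e^(r·15.5) = 907000/27500 = 32.982.
r·15.5 = ln(32.982) = 3.496, so r = 3.496/15.5 = 0.22555.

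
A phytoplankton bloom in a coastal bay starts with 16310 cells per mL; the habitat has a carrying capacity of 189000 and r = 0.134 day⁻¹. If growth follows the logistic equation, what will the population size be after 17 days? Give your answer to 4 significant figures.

A = (K − N₀)/N₀ = (189000 − 16310)/16310 = 10.588.
N(t) = K/(1 + A·e^(−rt)) = 189000/(1 + 10.588×e^(−0.134×17)).
e^(−2.278) = 0.10249; denominator = 1 + 10.588×0.10249 = 2.0852.
N = 189000/2.0852 = 90640.9.

90640 cells per mL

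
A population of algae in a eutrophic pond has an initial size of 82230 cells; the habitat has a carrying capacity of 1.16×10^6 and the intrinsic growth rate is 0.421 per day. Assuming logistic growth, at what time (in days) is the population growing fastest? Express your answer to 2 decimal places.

Logistic growth is fastest at N = K/2 = 580000.
A = (K − N₀)/N₀ = 13.107. Set K/(1 + A·e^(−rt)) = K/2 → A·e^(−rt) = 1.
e^(−0.421t) = 1/13.107 = 0.0762964, so t = ln(13.107)/0.421 = 2.5731/0.421 = 6.1119.

6.11 days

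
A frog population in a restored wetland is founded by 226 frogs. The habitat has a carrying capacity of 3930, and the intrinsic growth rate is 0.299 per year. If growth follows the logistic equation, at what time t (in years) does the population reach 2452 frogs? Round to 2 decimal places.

A = (K − N₀)/N₀ = (3930 − 226)/226 = 16.389.
Solve 3930/(1 + 16.389·e^(−0.299t)) = 2452: 1 + 16.389·e^(−0.299t) = 1.6028, so e^(−0.299t) = 0.0367783.
−0.299·t = ln(0.0367783) = -3.3028, so t = 3.3028/0.299 = 11.046.

11.05 years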